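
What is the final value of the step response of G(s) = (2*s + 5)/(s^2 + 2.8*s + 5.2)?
FVT: lim_{t→∞} y(t) = lim_{s→0} s*Y(s) where Y(s) = G(s)/s.
= lim_{s→0} G(s) = G(0) = num(0)/den(0) = 5/5.2 = 0.9615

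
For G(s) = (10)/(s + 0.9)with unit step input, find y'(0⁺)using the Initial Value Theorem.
IVT: y'(0⁺) = lim_{s→∞} s²·Y(s) = lim_{s→∞} s·G(s).
deg(num) = 0, deg(den) = 1, relative degree = 1, so s·G(s) → (leading num)/(leading den) = 10/1 = 10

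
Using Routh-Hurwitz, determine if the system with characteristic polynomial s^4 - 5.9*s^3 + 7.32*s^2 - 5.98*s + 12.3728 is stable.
Routh array:
s^4: [1, 7.32, 12.3728]; s^3: [-5.9, -5.98]; s^2: [6.30644, 12.3728]; s^1: [5.59539]; s^0: [12.3728]
First column: [1, -5.9, 6.30644, 5.59539, 12.3728]. Sign changes = 2.
No, unstable (2 RHP root(s))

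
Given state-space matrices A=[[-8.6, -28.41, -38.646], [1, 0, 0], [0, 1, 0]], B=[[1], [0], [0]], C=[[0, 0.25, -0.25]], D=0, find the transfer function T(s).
T(s) = C(sI - A)⁻¹B + D.
Characteristic polynomial det(sI - A) = s^3 + 8.6*s^2 + 28.41*s + 38.646.
Numerator from C·adj(sI-A)·B + D·det(sI-A) = 0.25*s - 0.25.
T(s) = (0.25*s - 0.25)/(s^3 + 8.6*s^2 + 28.41*s + 38.646)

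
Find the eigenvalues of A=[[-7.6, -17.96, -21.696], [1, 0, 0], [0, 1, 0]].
Eigenvalues solve det(λI - A) = 0.
Characteristic polynomial: λ^3 + 7.6*λ^2 + 17.96*λ + 21.696 = 0.
Factor: (λ + 4.8)(λ^2 + 2.8*λ + 4.52) = 0.
Roots: -1.4 + 1.6j, -1.4 - 1.6j, -4.8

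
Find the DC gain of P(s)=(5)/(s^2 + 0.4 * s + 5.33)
DC gain = P(0) = num(0)/den(0) = 5/5.33 = 0.9381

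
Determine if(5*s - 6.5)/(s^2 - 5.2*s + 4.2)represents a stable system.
Denominator: s^2 - 5.2*s + 4.2 = (s - 4.2)(s - 1). Poles: 1, 4.2. All Re(p)<0: No (unstable)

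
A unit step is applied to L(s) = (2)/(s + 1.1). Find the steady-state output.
FVT: lim_{t→∞} y(t) = lim_{s→0} s*Y(s) where Y(s) = L(s)/s.
= lim_{s→0} L(s) = L(0) = num(0)/den(0) = 2/1.1 = 1.818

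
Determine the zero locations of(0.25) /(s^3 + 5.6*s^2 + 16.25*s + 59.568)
Numerator is a nonzero constant (0.25) → Zeros: none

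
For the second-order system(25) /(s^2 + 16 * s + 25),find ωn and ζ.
Standard form: ωn²/(s²+2ζωn·s+ωn²).
const=25=ωn² → ωn=5, s coeff=16=2ζωn → ζ=1.6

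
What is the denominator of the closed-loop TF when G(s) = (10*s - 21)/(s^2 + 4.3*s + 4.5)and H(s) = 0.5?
Characteristic poly = G_den * H_den + G_num * H_num = (s^2 + 4.3*s + 4.5) + (5*s - 10.5) = s^2 + 9.3*s - 6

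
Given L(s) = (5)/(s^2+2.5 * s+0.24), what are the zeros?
Numerator is a nonzero constant (5) → Zeros: none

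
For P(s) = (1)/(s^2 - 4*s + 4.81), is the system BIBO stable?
Denominator: s^2 - 4*s + 4.81. Poles: 2 + 0.9j, 2 - 0.9j. All Re(p)<0: No (unstable)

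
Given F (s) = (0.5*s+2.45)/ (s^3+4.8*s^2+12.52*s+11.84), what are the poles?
Set denominator = 0: s^3 + 4.8*s^2 + 12.52*s + 11.84 = (s + 1.6)(s^2 + 3.2*s + 7.4) = 0 → Poles: -1.6, -1.6 + 2.2j, -1.6 - 2.2j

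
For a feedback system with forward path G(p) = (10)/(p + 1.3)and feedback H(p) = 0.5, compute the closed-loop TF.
Closed-loop T = G/(1+GH).
Numerator: G_num * H_den = 10.
Denominator: G_den * H_den + G_num * H_num = (p + 1.3) + (5) = p + 6.3.
T(p) = (10)/(p + 6.3)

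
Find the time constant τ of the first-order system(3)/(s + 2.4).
First-order system: τ = -1/pole. Pole = -2.4. τ = -1/(-2.4) = 0.4167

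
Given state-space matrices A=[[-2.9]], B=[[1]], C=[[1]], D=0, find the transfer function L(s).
L(s) = C(sI - A)⁻¹B + D.
Characteristic polynomial det(sI - A) = s + 2.9.
Numerator from C·adj(sI-A)·B + D·det(sI-A) = 1.
L(s) = (1)/(s + 2.9)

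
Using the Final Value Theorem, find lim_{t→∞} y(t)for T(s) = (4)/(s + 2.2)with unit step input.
FVT: lim_{t→∞} y(t) = lim_{s→0} s*Y(s) where Y(s) = T(s)/s.
= lim_{s→0} T(s) = T(0) = num(0)/den(0) = 4/2.2 = 1.818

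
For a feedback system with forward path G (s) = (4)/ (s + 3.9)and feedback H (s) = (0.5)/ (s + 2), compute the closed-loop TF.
Closed-loop T = G/(1+GH).
Numerator: G_num * H_den = 4*s + 8.
Denominator: G_den * H_den + G_num * H_num = (s^2 + 5.9*s + 7.8) + (2) = s^2 + 5.9*s + 9.8.
T(s) = (4*s + 8)/(s^2 + 5.9*s + 9.8)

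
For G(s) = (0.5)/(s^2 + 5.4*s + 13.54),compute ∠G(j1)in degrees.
Substitute s = j*1: G(j1) = 0.0336352 - 0.0144841j.
∠G(j1) = atan2(Im, Re) = atan2(-0.0144841, 0.0336352) = -23.30°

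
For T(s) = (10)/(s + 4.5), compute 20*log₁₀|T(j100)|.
Substitute s = j*100: T(j100) = 0.00449091 - 0.0997979j.
|T(j100)| = sqrt(Re² + Im²) = 0.0999.
20*log₁₀(0.0999) = -20.01 dB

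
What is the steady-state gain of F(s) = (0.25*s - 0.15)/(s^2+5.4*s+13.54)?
DC gain = F(0) = num(0)/den(0) = -0.15/13.54 = -0.01108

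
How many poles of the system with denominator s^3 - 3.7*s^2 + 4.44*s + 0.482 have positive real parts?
s^3 - 3.7*s^2 + 4.44*s + 0.482 = (s + 0.1)(s^2 - 3.8*s + 4.82). Poles: -0.1, 1.9 + 1.1j, 1.9 - 1.1j. RHP poles (Re>0): 2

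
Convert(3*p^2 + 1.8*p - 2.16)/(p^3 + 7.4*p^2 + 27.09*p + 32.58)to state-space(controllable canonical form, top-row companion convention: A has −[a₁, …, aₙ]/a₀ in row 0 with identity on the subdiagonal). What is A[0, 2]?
Reachable canonical form for den = p^3 + 7.4*p^2 + 27.09*p + 32.58: top row of A = -[a₁,a₂,...,aₙ]/a₀, ones on the subdiagonal, zeros elsewhere.
A = [[-7.4, -27.09, -32.58], [1, 0, 0], [0, 1, 0]].
A[0,2] = -32.58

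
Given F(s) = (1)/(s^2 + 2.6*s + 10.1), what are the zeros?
Numerator is a nonzero constant (1) → Zeros: none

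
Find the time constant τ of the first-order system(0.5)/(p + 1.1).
First-order system: τ = -1/pole. Pole = -1.1. τ = -1/(-1.1) = 0.9091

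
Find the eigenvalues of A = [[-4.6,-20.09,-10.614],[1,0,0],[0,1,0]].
Eigenvalues solve det(λI - A) = 0.
Characteristic polynomial: λ^3 + 4.6*λ^2 + 20.09*λ + 10.614 = 0.
Factor: (λ + 0.6)(λ^2 + 4*λ + 17.69) = 0.
Roots: -0.6, -2 + 3.7j, -2 - 3.7j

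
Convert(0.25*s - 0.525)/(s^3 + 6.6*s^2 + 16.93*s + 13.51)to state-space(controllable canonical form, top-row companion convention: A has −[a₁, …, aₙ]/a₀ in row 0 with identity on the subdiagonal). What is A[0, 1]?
Reachable canonical form for den = s^3 + 6.6*s^2 + 16.93*s + 13.51: top row of A = -[a₁,a₂,...,aₙ]/a₀, ones on the subdiagonal, zeros elsewhere.
A = [[-6.6, -16.93, -13.51], [1, 0, 0], [0, 1, 0]].
A[0,1] = -16.93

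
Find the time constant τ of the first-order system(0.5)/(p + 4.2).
First-order system: τ = -1/pole. Pole = -4.2. τ = -1/(-4.2) = 0.2381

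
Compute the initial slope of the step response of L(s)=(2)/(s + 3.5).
IVT: y'(0⁺) = lim_{s→∞} s²·Y(s) = lim_{s→∞} s·L(s).
deg(num) = 0, deg(den) = 1, relative degree = 1, so s·L(s) → (leading num)/(leading den) = 2/1 = 2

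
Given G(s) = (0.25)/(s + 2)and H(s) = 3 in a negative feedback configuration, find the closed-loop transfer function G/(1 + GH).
Closed-loop T = G/(1+GH).
Numerator: G_num * H_den = 0.25.
Denominator: G_den * H_den + G_num * H_num = (s + 2) + (0.75) = s + 2.75.
T(s) = (0.25)/(s + 2.75)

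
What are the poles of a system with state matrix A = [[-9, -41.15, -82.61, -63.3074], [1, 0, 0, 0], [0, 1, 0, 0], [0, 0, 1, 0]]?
Eigenvalues solve det(λI - A) = 0.
Characteristic polynomial: λ^4 + 9*λ^3 + 41.15*λ^2 + 82.61*λ + 63.3074 = 0.
Factor: (λ^2 + 3.4*λ + 3.38)(λ^2 + 5.6*λ + 18.73) = 0.
Roots: -1.7 + 0.7j, -1.7 - 0.7j, -2.8 + 3.3j, -2.8 - 3.3j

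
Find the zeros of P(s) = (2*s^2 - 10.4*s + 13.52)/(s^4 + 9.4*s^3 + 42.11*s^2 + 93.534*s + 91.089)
Set numerator = 0: 2*s^2 - 10.4*s + 13.52 = 2*(s - 2.6)(s - 2.6) = 0 → Zeros: 2.6, 2.6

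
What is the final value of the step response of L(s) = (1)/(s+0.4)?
FVT: lim_{t→∞} y(t) = lim_{s→0} s*Y(s) where Y(s) = L(s)/s.
= lim_{s→0} L(s) = L(0) = num(0)/den(0) = 1/0.4 = 2.5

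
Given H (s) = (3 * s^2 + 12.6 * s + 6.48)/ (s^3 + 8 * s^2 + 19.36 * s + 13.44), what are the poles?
Set denominator = 0: s^3 + 8*s^2 + 19.36*s + 13.44 = (s + 2.8)(s + 1.2)(s + 4) = 0 → Poles: -1.2, -2.8, -4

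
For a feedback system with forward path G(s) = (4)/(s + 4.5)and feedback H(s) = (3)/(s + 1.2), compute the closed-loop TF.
Closed-loop T = G/(1+GH).
Numerator: G_num * H_den = 4*s + 4.8.
Denominator: G_den * H_den + G_num * H_num = (s^2 + 5.7*s + 5.4) + (12) = s^2 + 5.7*s + 17.4.
T(s) = (4*s + 4.8)/(s^2 + 5.7*s + 17.4)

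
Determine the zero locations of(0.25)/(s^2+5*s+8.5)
Numerator is a nonzero constant (0.25) → Zeros: none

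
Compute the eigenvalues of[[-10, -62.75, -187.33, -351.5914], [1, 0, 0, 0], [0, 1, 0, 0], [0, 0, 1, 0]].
Eigenvalues solve det(λI - A) = 0.
Characteristic polynomial: λ^4 + 10*λ^3 + 62.75*λ^2 + 187.33*λ + 351.5914 = 0.
Factor: (λ^2 + 4.6*λ + 16.18)(λ^2 + 5.4*λ + 21.73) = 0.
Roots: -2.3 + 3.3j, -2.3 - 3.3j, -2.7 + 3.8j, -2.7 - 3.8j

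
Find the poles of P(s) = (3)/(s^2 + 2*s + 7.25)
Set denominator = 0: s^2 + 2*s + 7.25 = 0 → Poles: -1 + 2.5j, -1 - 2.5j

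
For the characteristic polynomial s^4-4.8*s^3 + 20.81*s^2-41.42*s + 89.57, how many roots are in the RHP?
s^4 - 4.8*s^3 + 20.81*s^2 - 41.42*s + 89.57 = (s^2 - 0.4*s + 8.45)(s^2 - 4.4*s + 10.6). Poles: 0.2 + 2.9j, 0.2 - 2.9j, 2.2 + 2.4j, 2.2 - 2.4j. RHP poles (Re>0): 4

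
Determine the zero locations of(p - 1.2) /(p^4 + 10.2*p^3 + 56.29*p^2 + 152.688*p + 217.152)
Set numerator = 0: p - 1.2 = 0 → Zeros: 1.2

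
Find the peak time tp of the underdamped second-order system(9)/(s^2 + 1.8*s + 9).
Standard form: ωn²/(s²+2ζωn·s+ωn²) → ωn = 3, ζ = 0.3.
ωd = ωn·√(1-ζ²) = 3·√(1-0.3²) = 2.862.
tp = π/ωd = π/2.862 = 1.098 s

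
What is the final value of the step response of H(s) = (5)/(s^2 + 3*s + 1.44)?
FVT: lim_{t→∞} y(t) = lim_{s→0} s*Y(s) where Y(s) = H(s)/s.
= lim_{s→0} H(s) = H(0) = num(0)/den(0) = 5/1.44 = 3.472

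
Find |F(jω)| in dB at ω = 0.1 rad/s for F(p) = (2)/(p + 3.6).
Substitute p = j*0.1: F(j0.1) = 0.555127 - 0.0154202j.
|F(j0.1)| = sqrt(Re² + Im²) = 0.5553.
20*log₁₀(0.5553) = -5.11 dB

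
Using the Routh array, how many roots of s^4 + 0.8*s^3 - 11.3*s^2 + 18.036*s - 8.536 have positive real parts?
Routh array:
s^4: [1, -11.3, -8.536]; s^3: [0.8, 18.036]; s^2: [-33.845, -8.536]; s^1: [17.8342]; s^0: [-8.536]
First column: [1, 0.8, -33.845, 17.8342, -8.536]. Sign changes = RHP roots = 3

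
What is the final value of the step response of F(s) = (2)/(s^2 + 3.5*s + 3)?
FVT: lim_{t→∞} y(t) = lim_{s→0} s*Y(s) where Y(s) = F(s)/s.
= lim_{s→0} F(s) = F(0) = num(0)/den(0) = 2/3 = 0.6667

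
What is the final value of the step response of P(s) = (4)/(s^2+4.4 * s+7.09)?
FVT: lim_{t→∞} y(t) = lim_{s→0} s*Y(s) where Y(s) = P(s)/s.
= lim_{s→0} P(s) = P(0) = num(0)/den(0) = 4/7.09 = 0.5642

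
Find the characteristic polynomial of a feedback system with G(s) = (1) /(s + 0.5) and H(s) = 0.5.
Characteristic poly = G_den * H_den + G_num * H_num = (s + 0.5) + (0.5) = s + 1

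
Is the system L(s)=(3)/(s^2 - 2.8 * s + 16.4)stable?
Denominator: s^2 - 2.8*s + 16.4. Poles: 1.4 + 3.8j, 1.4 - 3.8j. All Re(p)<0: No (unstable)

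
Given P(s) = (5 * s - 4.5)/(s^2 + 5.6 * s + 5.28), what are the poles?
Set denominator = 0: s^2 + 5.6*s + 5.28 = (s + 1.2)(s + 4.4) = 0 → Poles: -1.2, -4.4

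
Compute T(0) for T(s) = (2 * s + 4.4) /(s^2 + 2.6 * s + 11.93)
DC gain = T(0) = num(0)/den(0) = 4.4/11.93 = 0.3688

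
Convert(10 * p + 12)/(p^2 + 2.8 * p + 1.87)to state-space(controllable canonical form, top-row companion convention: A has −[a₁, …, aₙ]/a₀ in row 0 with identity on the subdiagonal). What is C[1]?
Reachable canonical form: C = numerator coefficients (right-aligned, zero-padded to length n).
num = 10*p + 12, C = [[10, 12]].
C[1] = 12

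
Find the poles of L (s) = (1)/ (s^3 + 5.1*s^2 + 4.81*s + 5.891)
Set denominator = 0: s^3 + 5.1*s^2 + 4.81*s + 5.891 = (s + 4.3)(s^2 + 0.8*s + 1.37) = 0 → Poles: -0.4 + 1.1j, -0.4 - 1.1j, -4.3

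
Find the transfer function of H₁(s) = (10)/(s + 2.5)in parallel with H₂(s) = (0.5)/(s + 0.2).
Parallel: H = H₁ + H₂ = (n₁·d₂ + n₂·d₁)/(d₁·d₂).
n₁·d₂ = 10*s + 2. n₂·d₁ = 0.5*s + 1.25. Sum = 10.5*s + 3.25. d₁·d₂ = s^2 + 2.7*s + 0.5.
H(s) = (10.5*s + 3.25)/(s^2 + 2.7*s + 0.5)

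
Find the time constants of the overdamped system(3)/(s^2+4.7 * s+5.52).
Overdamped: real poles at -2.3, -2.4. τ = -1/pole → τ₁ = 0.4348, τ₂ = 0.4167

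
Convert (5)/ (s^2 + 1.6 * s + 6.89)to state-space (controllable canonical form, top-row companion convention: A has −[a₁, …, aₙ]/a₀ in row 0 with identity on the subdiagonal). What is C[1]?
Reachable canonical form: C = numerator coefficients (right-aligned, zero-padded to length n).
num = 5, C = [[0, 5]].
C[1] = 5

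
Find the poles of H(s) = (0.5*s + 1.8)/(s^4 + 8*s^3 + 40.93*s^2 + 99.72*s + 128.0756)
Set denominator = 0: s^4 + 8*s^3 + 40.93*s^2 + 99.72*s + 128.0756 = (s^2 + 4*s + 7.24)(s^2 + 4*s + 17.69) = 0 → Poles: -2 + 1.8j, -2 + 3.7j, -2 - 1.8j, -2 - 3.7j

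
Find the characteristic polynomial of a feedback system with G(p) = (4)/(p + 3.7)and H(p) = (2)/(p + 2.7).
Characteristic poly = G_den * H_den + G_num * H_num = (p^2 + 6.4*p + 9.99) + (8) = p^2 + 6.4*p + 17.99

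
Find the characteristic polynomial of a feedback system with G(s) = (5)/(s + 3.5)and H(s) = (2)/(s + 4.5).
Characteristic poly = G_den * H_den + G_num * H_num = (s^2 + 8*s + 15.75) + (10) = s^2 + 8*s + 25.75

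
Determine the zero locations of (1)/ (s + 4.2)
Numerator is a nonzero constant (1) → Zeros: none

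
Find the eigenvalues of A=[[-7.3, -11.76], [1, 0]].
Eigenvalues solve det(λI - A) = 0.
Characteristic polynomial: λ^2 + 7.3*λ + 11.76 = 0.
Factor: (λ + 4.9)(λ + 2.4) = 0.
Roots: -2.4, -4.9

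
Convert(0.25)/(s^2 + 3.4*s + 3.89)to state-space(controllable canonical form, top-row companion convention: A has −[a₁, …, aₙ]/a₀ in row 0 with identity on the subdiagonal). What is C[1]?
Reachable canonical form: C = numerator coefficients (right-aligned, zero-padded to length n).
num = 0.25, C = [[0, 0.25]].
C[1] = 0.25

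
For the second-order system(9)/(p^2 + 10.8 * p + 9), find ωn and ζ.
Standard form: ωn²/(p²+2ζωn·p+ωn²).
const=9=ωn² → ωn=3, p coeff=10.8=2ζωn → ζ=1.8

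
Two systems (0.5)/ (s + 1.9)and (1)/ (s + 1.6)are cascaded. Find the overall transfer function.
Series: H = H₁ · H₂ = (n₁·n₂)/(d₁·d₂).
Num: n₁·n₂ = 0.5. Den: d₁·d₂ = s^2 + 3.5*s + 3.04.
H(s) = (0.5)/(s^2 + 3.5*s + 3.04)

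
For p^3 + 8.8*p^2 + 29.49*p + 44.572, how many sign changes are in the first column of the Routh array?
Routh array:
p^3: [1, 29.49]; p^2: [8.8, 44.572]; p^1: [24.425]; p^0: [44.572]
First column: [1, 8.8, 24.425, 44.572]. Sign changes = 0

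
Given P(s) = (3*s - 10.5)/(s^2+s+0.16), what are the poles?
Set denominator = 0: s^2 + s + 0.16 = (s + 0.8)(s + 0.2) = 0 → Poles: -0.2, -0.8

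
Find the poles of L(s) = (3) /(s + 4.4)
Set denominator = 0: s + 4.4 = 0 → Poles: -4.4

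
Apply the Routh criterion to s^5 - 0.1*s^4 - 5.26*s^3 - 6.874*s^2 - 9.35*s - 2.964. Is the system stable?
Routh array:
s^5: [1, -5.26, -9.35]; s^4: [-0.1, -6.874, -2.964]; s^3: [-74, -38.99]; s^2: [-6.82131, -2.964]; s^1: [-6.83548]; s^0: [-2.964]
First column: [1, -0.1, -74, -6.82131, -6.83548, -2.964]. Sign changes = 1.
No, unstable (1 RHP root(s))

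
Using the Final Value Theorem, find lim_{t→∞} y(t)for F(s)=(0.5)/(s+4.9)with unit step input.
FVT: lim_{t→∞} y(t) = lim_{s→0} s*Y(s) where Y(s) = F(s)/s.
= lim_{s→0} F(s) = F(0) = num(0)/den(0) = 0.5/4.9 = 0.102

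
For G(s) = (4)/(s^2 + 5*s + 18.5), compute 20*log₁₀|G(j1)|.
Substitute s = j*1: G(j1) = 0.211321 - 0.0603774j.
|G(j1)| = sqrt(Re² + Im²) = 0.2198.
20*log₁₀(0.2198) = -13.16 dB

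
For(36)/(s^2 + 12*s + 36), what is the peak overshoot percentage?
Standard form: ωn²/(s²+2ζωn·s+ωn²) → ωn = 6, ζ = 1.
ζ ≥ 1, so the response is non-oscillatory: peak overshoot = 0%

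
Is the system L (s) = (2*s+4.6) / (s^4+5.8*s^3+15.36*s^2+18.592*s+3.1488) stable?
Denominator: s^4 + 5.8*s^3 + 15.36*s^2 + 18.592*s + 3.1488 = (s + 2.4)(s + 0.2)(s^2 + 3.2*s + 6.56). Poles: -0.2, -1.6 + 2j, -1.6 - 2j, -2.4. All Re(p)<0: Yes (stable)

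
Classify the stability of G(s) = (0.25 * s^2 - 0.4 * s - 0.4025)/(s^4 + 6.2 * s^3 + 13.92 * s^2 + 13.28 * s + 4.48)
Denominator: s^4 + 6.2*s^3 + 13.92*s^2 + 13.28*s + 4.48 = (s + 1.4)(s + 0.8)(s + 2)(s + 2). Poles: -0.8, -1.4, -2, -2. Stable (all poles in LHP)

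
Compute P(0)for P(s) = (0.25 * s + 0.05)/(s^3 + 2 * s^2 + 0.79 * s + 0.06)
DC gain = P(0) = num(0)/den(0) = 0.05/0.06 = 0.8333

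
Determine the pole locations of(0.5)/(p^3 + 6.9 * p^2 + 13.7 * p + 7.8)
Set denominator = 0: p^3 + 6.9*p^2 + 13.7*p + 7.8 = (p + 3.9)(p + 1)(p + 2) = 0 → Poles: -1, -2, -3.9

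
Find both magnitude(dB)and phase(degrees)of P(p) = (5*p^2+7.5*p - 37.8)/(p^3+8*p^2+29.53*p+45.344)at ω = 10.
Substitute p = j*10: P(j10) = 0.331112 - 0.408577j.
|P| = 20*log₁₀(sqrt(Re²+Im²)) = -5.58 dB.
∠P = atan2(Im, Re) = -50.98°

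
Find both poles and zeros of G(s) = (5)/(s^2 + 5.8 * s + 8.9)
Set denominator = 0: s^2 + 5.8*s + 8.9 = 0 → Poles: -2.9 + 0.7j, -2.9 - 0.7j
Numerator is a nonzero constant (5) → Zeros: none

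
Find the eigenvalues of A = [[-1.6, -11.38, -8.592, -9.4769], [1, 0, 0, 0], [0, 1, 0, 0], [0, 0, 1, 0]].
Eigenvalues solve det(λI - A) = 0.
Characteristic polynomial: λ^4 + 1.6*λ^3 + 11.38*λ^2 + 8.592*λ + 9.4769 = 0.
Factor: (λ^2 + 0.8*λ + 0.97)(λ^2 + 0.8*λ + 9.77) = 0.
Roots: -0.4 + 0.9j, -0.4 + 3.1j, -0.4 - 0.9j, -0.4 - 3.1j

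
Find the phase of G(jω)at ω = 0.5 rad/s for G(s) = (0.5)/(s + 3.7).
Substitute s = j*0.5: G(j0.5) = 0.132712 - 0.017934j.
∠G(j0.5) = atan2(Im, Re) = atan2(-0.017934, 0.132712) = -7.70°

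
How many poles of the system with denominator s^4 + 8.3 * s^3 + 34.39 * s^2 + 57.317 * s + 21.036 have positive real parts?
s^4 + 8.3*s^3 + 34.39*s^2 + 57.317*s + 21.036 = (s + 2.4)(s + 0.5)(s^2 + 5.4*s + 17.53). Poles: -0.5, -2.4, -2.7 + 3.2j, -2.7 - 3.2j. RHP poles (Re>0): 0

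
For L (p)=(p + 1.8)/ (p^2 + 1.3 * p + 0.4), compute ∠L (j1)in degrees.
Substitute p = j*1: L(j1) = 0.107317 - 1.43415j.
∠L(j1) = atan2(Im, Re) = atan2(-1.43415, 0.107317) = -85.72°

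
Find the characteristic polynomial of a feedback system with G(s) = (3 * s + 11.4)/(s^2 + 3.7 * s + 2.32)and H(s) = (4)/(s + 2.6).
Characteristic poly = G_den * H_den + G_num * H_num = (s^3 + 6.3*s^2 + 11.94*s + 6.032) + (12*s + 45.6) = s^3 + 6.3*s^2 + 23.94*s + 51.632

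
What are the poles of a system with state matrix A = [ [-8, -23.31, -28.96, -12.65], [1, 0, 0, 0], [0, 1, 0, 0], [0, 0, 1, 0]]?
Eigenvalues solve det(λI - A) = 0.
Characteristic polynomial: λ^4 + 8*λ^3 + 23.31*λ^2 + 28.96*λ + 12.65 = 0.
Factor: (λ + 2.2)(λ + 1)(λ + 2.3)(λ + 2.5) = 0.
Roots: -1, -2.2, -2.3, -2.5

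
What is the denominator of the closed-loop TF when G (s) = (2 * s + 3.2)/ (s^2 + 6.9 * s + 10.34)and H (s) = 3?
Characteristic poly = G_den * H_den + G_num * H_num = (s^2 + 6.9*s + 10.34) + (6*s + 9.6) = s^2 + 12.9*s + 19.94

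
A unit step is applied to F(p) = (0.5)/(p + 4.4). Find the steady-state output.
FVT: lim_{t→∞} y(t) = lim_{p→0} p*Y(p) where Y(p) = F(p)/p.
= lim_{p→0} F(p) = F(0) = num(0)/den(0) = 0.5/4.4 = 0.1136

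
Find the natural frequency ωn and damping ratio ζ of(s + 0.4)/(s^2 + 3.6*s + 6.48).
Underdamped: complex pole -1.8 + 1.8j. ωn = |pole| = 2.546, ζ = -Re(pole)/ωn = 0.7071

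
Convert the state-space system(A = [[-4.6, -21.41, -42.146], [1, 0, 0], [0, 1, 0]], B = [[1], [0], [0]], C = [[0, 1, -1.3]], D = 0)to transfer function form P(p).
P(p) = C(pI - A)⁻¹B + D.
Characteristic polynomial det(pI - A) = p^3 + 4.6*p^2 + 21.41*p + 42.146.
Numerator from C·adj(pI-A)·B + D·det(pI-A) = p - 1.3.
P(p) = (p - 1.3)/(p^3 + 4.6*p^2 + 21.41*p + 42.146)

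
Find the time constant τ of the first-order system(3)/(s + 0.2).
First-order system: τ = -1/pole. Pole = -0.2. τ = -1/(-0.2) = 5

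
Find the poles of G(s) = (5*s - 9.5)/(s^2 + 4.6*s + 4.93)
Set denominator = 0: s^2 + 4.6*s + 4.93 = (s + 2.9)(s + 1.7) = 0 → Poles: -1.7, -2.9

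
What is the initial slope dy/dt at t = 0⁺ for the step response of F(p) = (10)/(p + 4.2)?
IVT: y'(0⁺) = lim_{p→∞} p²·Y(p) = lim_{p→∞} p·F(p).
deg(num) = 0, deg(den) = 1, relative degree = 1, so p·F(p) → (leading num)/(leading den) = 10/1 = 10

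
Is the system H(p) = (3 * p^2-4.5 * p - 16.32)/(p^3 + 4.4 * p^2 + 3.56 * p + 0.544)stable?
Denominator: p^3 + 4.4*p^2 + 3.56*p + 0.544 = (p + 0.8)(p + 0.2)(p + 3.4). Poles: -0.2, -0.8, -3.4. All Re(p)<0: Yes (stable)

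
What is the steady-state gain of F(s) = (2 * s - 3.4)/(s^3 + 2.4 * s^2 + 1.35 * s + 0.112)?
DC gain = F(0) = num(0)/den(0) = -3.4/0.112 = -30.36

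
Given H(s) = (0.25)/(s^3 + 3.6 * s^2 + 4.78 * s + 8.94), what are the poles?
Set denominator = 0: s^3 + 3.6*s^2 + 4.78*s + 8.94 = (s + 3)(s^2 + 0.6*s + 2.98) = 0 → Poles: -0.3 + 1.7j, -0.3 - 1.7j, -3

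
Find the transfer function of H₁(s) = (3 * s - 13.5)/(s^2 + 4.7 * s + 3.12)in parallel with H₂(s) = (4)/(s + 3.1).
Parallel: H = H₁ + H₂ = (n₁·d₂ + n₂·d₁)/(d₁·d₂).
n₁·d₂ = 3*s^2 - 4.2*s - 41.85. n₂·d₁ = 4*s^2 + 18.8*s + 12.48. Sum = 7*s^2 + 14.6*s - 29.37. d₁·d₂ = s^3 + 7.8*s^2 + 17.69*s + 9.672.
H(s) = (7*s^2 + 14.6*s - 29.37)/(s^3 + 7.8*s^2 + 17.69*s + 9.672)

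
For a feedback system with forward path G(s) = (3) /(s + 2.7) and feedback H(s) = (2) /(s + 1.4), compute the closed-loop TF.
Closed-loop T = G/(1+GH).
Numerator: G_num * H_den = 3*s + 4.2.
Denominator: G_den * H_den + G_num * H_num = (s^2 + 4.1*s + 3.78) + (6) = s^2 + 4.1*s + 9.78.
T(s) = (3*s + 4.2)/(s^2 + 4.1*s + 9.78)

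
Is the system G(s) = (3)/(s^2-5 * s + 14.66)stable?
Denominator: s^2 - 5*s + 14.66. Poles: 2.5 + 2.9j, 2.5 - 2.9j. All Re(p)<0: No (unstable)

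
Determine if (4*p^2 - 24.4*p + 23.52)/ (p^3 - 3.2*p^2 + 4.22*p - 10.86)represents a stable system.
Denominator: p^3 - 3.2*p^2 + 4.22*p - 10.86 = (p - 3)(p^2 - 0.2*p + 3.62). Poles: 0.1 + 1.9j, 0.1 - 1.9j, 3. All Re(p)<0: No (unstable)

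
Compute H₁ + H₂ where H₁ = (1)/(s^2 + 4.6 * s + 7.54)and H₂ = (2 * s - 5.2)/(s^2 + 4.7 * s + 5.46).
Parallel: H = H₁ + H₂ = (n₁·d₂ + n₂·d₁)/(d₁·d₂).
n₁·d₂ = s^2 + 4.7*s + 5.46. n₂·d₁ = 2*s^3 + 4*s^2 - 8.84*s - 39.208. Sum = 2*s^3 + 5*s^2 - 4.14*s - 33.748. d₁·d₂ = s^4 + 9.3*s^3 + 34.62*s^2 + 60.554*s + 41.1684.
H(s) = (2*s^3 + 5*s^2 - 4.14*s - 33.748)/(s^4 + 9.3*s^3 + 34.62*s^2 + 60.554*s + 41.1684)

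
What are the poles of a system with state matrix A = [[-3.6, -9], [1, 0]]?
Eigenvalues solve det(λI - A) = 0.
Characteristic polynomial: λ^2 + 3.6*λ + 9 = 0.
Roots: -1.8 + 2.4j, -1.8 - 2.4j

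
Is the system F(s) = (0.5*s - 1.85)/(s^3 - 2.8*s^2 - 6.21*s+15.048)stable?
Denominator: s^3 - 2.8*s^2 - 6.21*s + 15.048 = (s - 3.3)(s - 1.9)(s + 2.4). Poles: -2.4, 1.9, 3.3. All Re(p)<0: No (unstable)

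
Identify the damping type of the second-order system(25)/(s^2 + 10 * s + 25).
Standard form: ωn²/(s²+2ζωn·s+ωn²) gives ωn=5, ζ=1.
Critically damped (ζ = 1)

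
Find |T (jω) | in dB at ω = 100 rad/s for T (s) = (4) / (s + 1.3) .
Substitute s = j*100: T(j100) = 0.000519912 - 0.0399932j.
|T(j100)| = sqrt(Re² + Im²) = 0.04.
20*log₁₀(0.04) = -27.96 dB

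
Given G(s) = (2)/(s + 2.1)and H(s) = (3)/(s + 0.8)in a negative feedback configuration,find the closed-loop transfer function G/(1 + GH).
Closed-loop T = G/(1+GH).
Numerator: G_num * H_den = 2*s + 1.6.
Denominator: G_den * H_den + G_num * H_num = (s^2 + 2.9*s + 1.68) + (6) = s^2 + 2.9*s + 7.68.
T(s) = (2*s + 1.6)/(s^2 + 2.9*s + 7.68)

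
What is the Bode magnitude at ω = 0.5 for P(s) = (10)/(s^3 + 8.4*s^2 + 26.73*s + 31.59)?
Substitute s = j*0.5: P(j0.5) = 0.282212 - 0.126704j.
|P(j0.5)| = sqrt(Re² + Im²) = 0.3094.
20*log₁₀(0.3094) = -10.19 dB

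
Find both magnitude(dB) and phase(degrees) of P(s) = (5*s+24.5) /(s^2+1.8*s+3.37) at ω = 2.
Substitute s = j*2: P(j2) = 1.53965 - 7.07499j.
|P| = 20*log₁₀(sqrt(Re²+Im²)) = 17.20 dB.
∠P = atan2(Im, Re) = -77.72°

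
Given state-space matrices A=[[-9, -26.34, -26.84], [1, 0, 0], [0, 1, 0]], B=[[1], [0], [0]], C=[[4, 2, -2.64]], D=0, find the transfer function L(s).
L(s) = C(sI - A)⁻¹B + D.
Characteristic polynomial det(sI - A) = s^3 + 9*s^2 + 26.34*s + 26.84.
Numerator from C·adj(sI-A)·B + D·det(sI-A) = 4*s^2 + 2*s - 2.64.
L(s) = (4*s^2 + 2*s - 2.64)/(s^3 + 9*s^2 + 26.34*s + 26.84)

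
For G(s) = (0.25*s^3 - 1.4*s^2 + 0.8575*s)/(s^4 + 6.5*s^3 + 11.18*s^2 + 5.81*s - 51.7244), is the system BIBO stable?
Denominator: s^4 + 6.5*s^3 + 11.18*s^2 + 5.81*s - 51.7244 = (s - 1.4)(s + 4.9)(s^2 + 3*s + 7.54). Poles: -1.5 + 2.3j, -1.5 - 2.3j, -4.9, 1.4. All Re(p)<0: No (unstable)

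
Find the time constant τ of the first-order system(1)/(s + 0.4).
First-order system: τ = -1/pole. Pole = -0.4. τ = -1/(-0.4) = 2.5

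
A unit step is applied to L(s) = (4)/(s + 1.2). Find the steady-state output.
FVT: lim_{t→∞} y(t) = lim_{s→0} s*Y(s) where Y(s) = L(s)/s.
= lim_{s→0} L(s) = L(0) = num(0)/den(0) = 4/1.2 = 3.333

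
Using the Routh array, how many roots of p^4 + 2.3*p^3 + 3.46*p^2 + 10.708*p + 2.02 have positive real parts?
Routh array:
p^4: [1, 3.46, 2.02]; p^3: [2.3, 10.708]; p^2: [-1.19565, 2.02]; p^1: [14.5937]; p^0: [2.02]
First column: [1, 2.3, -1.19565, 14.5937, 2.02]. Sign changes = RHP roots = 2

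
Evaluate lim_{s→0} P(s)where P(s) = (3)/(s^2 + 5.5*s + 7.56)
DC gain = P(0) = num(0)/den(0) = 3/7.56 = 0.3968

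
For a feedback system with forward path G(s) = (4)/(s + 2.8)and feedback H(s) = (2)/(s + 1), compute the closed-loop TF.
Closed-loop T = G/(1+GH).
Numerator: G_num * H_den = 4*s + 4.
Denominator: G_den * H_den + G_num * H_num = (s^2 + 3.8*s + 2.8) + (8) = s^2 + 3.8*s + 10.8.
T(s) = (4*s + 4)/(s^2 + 3.8*s + 10.8)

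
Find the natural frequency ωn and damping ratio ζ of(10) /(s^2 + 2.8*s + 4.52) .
Underdamped: complex pole -1.4 + 1.6j. ωn = |pole| = 2.126, ζ = -Re(pole)/ωn = 0.6585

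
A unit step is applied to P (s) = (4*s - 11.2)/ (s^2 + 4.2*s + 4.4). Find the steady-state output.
FVT: lim_{t→∞} y(t) = lim_{s→0} s*Y(s) where Y(s) = P(s)/s.
= lim_{s→0} P(s) = P(0) = num(0)/den(0) = -11.2/4.4 = -2.545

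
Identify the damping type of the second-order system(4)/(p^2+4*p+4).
Standard form: ωn²/(p²+2ζωn·p+ωn²) gives ωn=2, ζ=1.
Critically damped (ζ = 1)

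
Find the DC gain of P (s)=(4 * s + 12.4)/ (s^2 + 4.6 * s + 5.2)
DC gain = P(0) = num(0)/den(0) = 12.4/5.2 = 2.385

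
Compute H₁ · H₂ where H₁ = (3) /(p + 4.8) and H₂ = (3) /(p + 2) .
Series: H = H₁ · H₂ = (n₁·n₂)/(d₁·d₂).
Num: n₁·n₂ = 9. Den: d₁·d₂ = p^2 + 6.8*p + 9.6.
H(p) = (9)/(p^2 + 6.8*p + 9.6)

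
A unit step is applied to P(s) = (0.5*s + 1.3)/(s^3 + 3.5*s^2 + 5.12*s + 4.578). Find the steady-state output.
FVT: lim_{t→∞} y(t) = lim_{s→0} s*Y(s) where Y(s) = P(s)/s.
= lim_{s→0} P(s) = P(0) = num(0)/den(0) = 1.3/4.578 = 0.284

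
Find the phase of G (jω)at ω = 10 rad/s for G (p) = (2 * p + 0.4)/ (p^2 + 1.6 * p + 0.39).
Substitute p = j*10: G(j10) = 0.0275252 - 0.196362j.
∠G(j10) = atan2(Im, Re) = atan2(-0.196362, 0.0275252) = -82.02°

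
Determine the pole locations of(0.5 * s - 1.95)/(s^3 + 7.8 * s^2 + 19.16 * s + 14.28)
Set denominator = 0: s^3 + 7.8*s^2 + 19.16*s + 14.28 = (s + 1.4)(s + 3.4)(s + 3) = 0 → Poles: -1.4, -3, -3.4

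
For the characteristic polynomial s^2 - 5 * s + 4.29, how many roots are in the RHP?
s^2 - 5*s + 4.29 = (s - 1.1)(s - 3.9). Poles: 1.1, 3.9. RHP poles (Re>0): 2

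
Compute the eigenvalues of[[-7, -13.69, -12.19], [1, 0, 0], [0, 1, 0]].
Eigenvalues solve det(λI - A) = 0.
Characteristic polynomial: λ^3 + 7*λ^2 + 13.69*λ + 12.19 = 0.
Factor: (λ + 4.6)(λ^2 + 2.4*λ + 2.65) = 0.
Roots: -1.2 + 1.1j, -1.2 - 1.1j, -4.6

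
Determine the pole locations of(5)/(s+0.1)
Set denominator = 0: s + 0.1 = 0 → Poles: -0.1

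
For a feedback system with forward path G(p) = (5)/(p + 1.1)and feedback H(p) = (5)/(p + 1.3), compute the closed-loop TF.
Closed-loop T = G/(1+GH).
Numerator: G_num * H_den = 5*p + 6.5.
Denominator: G_den * H_den + G_num * H_num = (p^2 + 2.4*p + 1.43) + (25) = p^2 + 2.4*p + 26.43.
T(p) = (5*p + 6.5)/(p^2 + 2.4*p + 26.43)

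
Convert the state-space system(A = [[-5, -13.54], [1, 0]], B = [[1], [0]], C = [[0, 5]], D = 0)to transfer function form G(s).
G(s) = C(sI - A)⁻¹B + D.
Characteristic polynomial det(sI - A) = s^2 + 5*s + 13.54.
Numerator from C·adj(sI-A)·B + D·det(sI-A) = 5.
G(s) = (5)/(s^2 + 5*s + 13.54)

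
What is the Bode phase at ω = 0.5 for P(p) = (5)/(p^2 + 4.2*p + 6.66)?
Substitute p = j*0.5: P(j0.5) = 0.704425 - 0.230779j.
∠P(j0.5) = atan2(Im, Re) = atan2(-0.230779, 0.704425) = -18.14°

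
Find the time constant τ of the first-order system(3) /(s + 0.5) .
First-order system: τ = -1/pole. Pole = -0.5. τ = -1/(-0.5) = 2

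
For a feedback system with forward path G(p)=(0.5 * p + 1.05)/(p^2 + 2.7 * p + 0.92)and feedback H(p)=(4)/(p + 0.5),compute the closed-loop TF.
Closed-loop T = G/(1+GH).
Numerator: G_num * H_den = 0.5*p^2 + 1.3*p + 0.525.
Denominator: G_den * H_den + G_num * H_num = (p^3 + 3.2*p^2 + 2.27*p + 0.46) + (2*p + 4.2) = p^3 + 3.2*p^2 + 4.27*p + 4.66.
T(p) = (0.5*p^2 + 1.3*p + 0.525)/(p^3 + 3.2*p^2 + 4.27*p + 4.66)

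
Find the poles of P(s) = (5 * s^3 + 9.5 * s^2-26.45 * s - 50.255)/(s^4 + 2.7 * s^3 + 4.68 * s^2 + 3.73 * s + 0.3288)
Set denominator = 0: s^4 + 2.7*s^3 + 4.68*s^2 + 3.73*s + 0.3288 = (s + 0.1)(s + 1.2)(s^2 + 1.4*s + 2.74) = 0 → Poles: -0.1, -0.7 + 1.5j, -0.7 - 1.5j, -1.2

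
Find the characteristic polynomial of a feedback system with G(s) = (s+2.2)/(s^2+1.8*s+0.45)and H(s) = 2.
Characteristic poly = G_den * H_den + G_num * H_num = (s^2 + 1.8*s + 0.45) + (2*s + 4.4) = s^2 + 3.8*s + 4.85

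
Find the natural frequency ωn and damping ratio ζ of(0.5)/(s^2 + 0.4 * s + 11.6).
Underdamped: complex pole -0.2 + 3.4j. ωn = |pole| = 3.406, ζ = -Re(pole)/ωn = 0.05872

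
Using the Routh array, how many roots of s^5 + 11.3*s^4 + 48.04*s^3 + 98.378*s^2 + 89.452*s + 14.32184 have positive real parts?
Routh array:
s^5: [1, 48.04, 89.452]; s^4: [11.3, 98.378, 14.32184]; s^3: [39.334, 88.1846]; s^2: [73.044, 14.32184]; s^1: [80.4723]; s^0: [14.32184]
First column: [1, 11.3, 39.334, 73.044, 80.4723, 14.32184]. Sign changes = RHP roots = 0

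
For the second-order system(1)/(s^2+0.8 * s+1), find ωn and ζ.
Standard form: ωn²/(s²+2ζωn·s+ωn²).
const=1=ωn² → ωn=1, s coeff=0.8=2ζωn → ζ=0.4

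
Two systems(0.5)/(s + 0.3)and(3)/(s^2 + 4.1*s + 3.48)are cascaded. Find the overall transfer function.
Series: H = H₁ · H₂ = (n₁·n₂)/(d₁·d₂).
Num: n₁·n₂ = 1.5. Den: d₁·d₂ = s^3 + 4.4*s^2 + 4.71*s + 1.044.
H(s) = (1.5)/(s^3 + 4.4*s^2 + 4.71*s + 1.044)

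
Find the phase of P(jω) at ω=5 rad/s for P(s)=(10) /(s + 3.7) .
Substitute s = j*5: P(j5) = 0.956319 - 1.29232j.
∠P(j5) = atan2(Im, Re) = atan2(-1.29232, 0.956319) = -53.50°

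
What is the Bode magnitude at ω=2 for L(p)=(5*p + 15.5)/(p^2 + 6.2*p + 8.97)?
Substitute p = j*2: L(j2) = 1.12649 - 0.798494j.
|L(j2)| = sqrt(Re² + Im²) = 1.381.
20*log₁₀(1.381) = 2.80 dB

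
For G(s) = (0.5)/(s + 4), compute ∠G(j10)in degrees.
Substitute s = j*10: G(j10) = 0.0172414 - 0.0431034j.
∠G(j10) = atan2(Im, Re) = atan2(-0.0431034, 0.0172414) = -68.20°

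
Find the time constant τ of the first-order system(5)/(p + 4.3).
First-order system: τ = -1/pole. Pole = -4.3. τ = -1/(-4.3) = 0.2326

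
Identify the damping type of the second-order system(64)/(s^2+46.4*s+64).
Standard form: ωn²/(s²+2ζωn·s+ωn²) gives ωn=8, ζ=2.9.
Overdamped (ζ = 2.9 > 1)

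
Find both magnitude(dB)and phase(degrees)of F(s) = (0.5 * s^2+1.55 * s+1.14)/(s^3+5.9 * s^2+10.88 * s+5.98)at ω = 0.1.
Substitute s = j*0.1: F(j0.1) = 0.19009 - 0.00871942j.
|F| = 20*log₁₀(sqrt(Re²+Im²)) = -14.41 dB.
∠F = atan2(Im, Re) = -2.63°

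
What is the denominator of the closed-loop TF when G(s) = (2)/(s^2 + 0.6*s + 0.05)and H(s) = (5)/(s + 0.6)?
Characteristic poly = G_den * H_den + G_num * H_num = (s^3 + 1.2*s^2 + 0.41*s + 0.03) + (10) = s^3 + 1.2*s^2 + 0.41*s + 10.03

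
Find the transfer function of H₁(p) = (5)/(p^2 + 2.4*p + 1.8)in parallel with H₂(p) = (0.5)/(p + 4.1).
Parallel: H = H₁ + H₂ = (n₁·d₂ + n₂·d₁)/(d₁·d₂).
n₁·d₂ = 5*p + 20.5. n₂·d₁ = 0.5*p^2 + 1.2*p + 0.9. Sum = 0.5*p^2 + 6.2*p + 21.4. d₁·d₂ = p^3 + 6.5*p^2 + 11.64*p + 7.38.
H(p) = (0.5*p^2 + 6.2*p + 21.4)/(p^3 + 6.5*p^2 + 11.64*p + 7.38)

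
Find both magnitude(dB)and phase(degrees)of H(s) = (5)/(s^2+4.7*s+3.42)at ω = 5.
Substitute s = j*5: H(j5) = -0.105998 - 0.115428j.
|H| = 20*log₁₀(sqrt(Re²+Im²)) = -16.10 dB.
∠H = atan2(Im, Re) = -132.56°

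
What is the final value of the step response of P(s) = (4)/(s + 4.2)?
FVT: lim_{t→∞} y(t) = lim_{s→0} s*Y(s) where Y(s) = P(s)/s.
= lim_{s→0} P(s) = P(0) = num(0)/den(0) = 4/4.2 = 0.9524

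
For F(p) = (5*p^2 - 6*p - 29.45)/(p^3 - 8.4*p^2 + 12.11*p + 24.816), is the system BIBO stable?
Denominator: p^3 - 8.4*p^2 + 12.11*p + 24.816 = (p - 4.7)(p - 4.8)(p + 1.1). Poles: -1.1, 4.7, 4.8. All Re(p)<0: No (unstable)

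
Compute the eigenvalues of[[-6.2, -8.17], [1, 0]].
Eigenvalues solve det(λI - A) = 0.
Characteristic polynomial: λ^2 + 6.2*λ + 8.17 = 0.
Factor: (λ + 1.9)(λ + 4.3) = 0.
Roots: -1.9, -4.3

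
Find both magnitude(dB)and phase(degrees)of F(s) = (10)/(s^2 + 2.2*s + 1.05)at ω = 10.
Substitute s = j*10: F(j10) = -0.0963007 - 0.021411j.
|F| = 20*log₁₀(sqrt(Re²+Im²)) = -20.12 dB.
∠F = atan2(Im, Re) = -167.47°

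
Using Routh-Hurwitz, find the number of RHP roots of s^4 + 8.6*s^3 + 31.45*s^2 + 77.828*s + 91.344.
Routh array:
s^4: [1, 31.45, 91.344]; s^3: [8.6, 77.828]; s^2: [22.4002, 91.344]; s^1: [42.7588]; s^0: [91.344]
First column: [1, 8.6, 22.4002, 42.7588, 91.344]. Sign changes = RHP roots = 0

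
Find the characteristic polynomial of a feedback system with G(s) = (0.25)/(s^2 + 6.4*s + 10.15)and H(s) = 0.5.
Characteristic poly = G_den * H_den + G_num * H_num = (s^2 + 6.4*s + 10.15) + (0.125) = s^2 + 6.4*s + 10.275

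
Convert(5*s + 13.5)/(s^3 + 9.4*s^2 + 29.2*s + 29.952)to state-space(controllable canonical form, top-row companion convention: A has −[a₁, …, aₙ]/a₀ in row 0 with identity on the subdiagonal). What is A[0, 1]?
Reachable canonical form for den = s^3 + 9.4*s^2 + 29.2*s + 29.952: top row of A = -[a₁,a₂,...,aₙ]/a₀, ones on the subdiagonal, zeros elsewhere.
A = [[-9.4, -29.2, -29.952], [1, 0, 0], [0, 1, 0]].
A[0,1] = -29.2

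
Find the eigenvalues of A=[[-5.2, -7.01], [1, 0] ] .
Eigenvalues solve det(λI - A) = 0.
Characteristic polynomial: λ^2 + 5.2*λ + 7.01 = 0.
Roots: -2.6 + 0.5j, -2.6 - 0.5j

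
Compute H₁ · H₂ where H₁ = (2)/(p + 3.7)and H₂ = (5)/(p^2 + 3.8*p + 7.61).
Series: H = H₁ · H₂ = (n₁·n₂)/(d₁·d₂).
Num: n₁·n₂ = 10. Den: d₁·d₂ = p^3 + 7.5*p^2 + 21.67*p + 28.157.
H(p) = (10)/(p^3 + 7.5*p^2 + 21.67*p + 28.157)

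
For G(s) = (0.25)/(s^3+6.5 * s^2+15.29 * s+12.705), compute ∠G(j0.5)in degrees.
Substitute s = j*0.5: G(j0.5) = 0.0154475 - 0.0104842j.
∠G(j0.5) = atan2(Im, Re) = atan2(-0.0104842, 0.0154475) = -34.16°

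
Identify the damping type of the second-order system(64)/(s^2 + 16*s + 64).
Standard form: ωn²/(s²+2ζωn·s+ωn²) gives ωn=8, ζ=1.
Critically damped (ζ = 1)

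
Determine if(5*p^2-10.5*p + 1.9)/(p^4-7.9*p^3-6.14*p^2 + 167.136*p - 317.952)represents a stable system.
Denominator: p^4 - 7.9*p^3 - 6.14*p^2 + 167.136*p - 317.952 = (p - 4.8)(p + 4.6)(p - 3.2)(p - 4.5). Poles: -4.6, 3.2, 4.5, 4.8. All Re(p)<0: No (unstable)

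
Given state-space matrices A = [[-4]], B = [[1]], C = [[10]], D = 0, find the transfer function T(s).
T(s) = C(sI - A)⁻¹B + D.
Characteristic polynomial det(sI - A) = s + 4.
Numerator from C·adj(sI-A)·B + D·det(sI-A) = 10.
T(s) = (10)/(s + 4)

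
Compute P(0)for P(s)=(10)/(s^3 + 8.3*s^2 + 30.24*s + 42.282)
DC gain = P(0) = num(0)/den(0) = 10/42.282 = 0.2365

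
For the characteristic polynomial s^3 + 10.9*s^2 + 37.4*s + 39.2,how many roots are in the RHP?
s^3 + 10.9*s^2 + 37.4*s + 39.2 = (s + 4.9)(s + 4)(s + 2). Poles: -2, -4, -4.9. RHP poles (Re>0): 0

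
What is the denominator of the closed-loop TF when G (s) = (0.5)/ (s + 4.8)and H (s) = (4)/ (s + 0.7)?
Characteristic poly = G_den * H_den + G_num * H_num = (s^2 + 5.5*s + 3.36) + (2) = s^2 + 5.5*s + 5.36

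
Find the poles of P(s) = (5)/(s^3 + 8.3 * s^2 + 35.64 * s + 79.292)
Set denominator = 0: s^3 + 8.3*s^2 + 35.64*s + 79.292 = (s + 4.3)(s^2 + 4*s + 18.44) = 0 → Poles: -2 + 3.8j, -2 - 3.8j, -4.3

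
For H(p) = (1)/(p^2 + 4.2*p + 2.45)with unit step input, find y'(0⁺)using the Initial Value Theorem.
IVT: y'(0⁺) = lim_{p→∞} p²·Y(p) = lim_{p→∞} p·H(p).
deg(num) = 0, deg(den) = 2, relative degree = 2 ≥ 2, so p·H(p) → 0. Initial slope = 0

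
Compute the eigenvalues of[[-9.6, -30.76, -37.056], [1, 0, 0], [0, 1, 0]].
Eigenvalues solve det(λI - A) = 0.
Characteristic polynomial: λ^3 + 9.6*λ^2 + 30.76*λ + 37.056 = 0.
Factor: (λ + 4.8)(λ^2 + 4.8*λ + 7.72) = 0.
Roots: -2.4 + 1.4j, -2.4 - 1.4j, -4.8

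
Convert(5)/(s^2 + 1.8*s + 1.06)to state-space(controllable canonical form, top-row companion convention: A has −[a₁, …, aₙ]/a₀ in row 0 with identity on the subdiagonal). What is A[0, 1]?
Reachable canonical form for den = s^2 + 1.8*s + 1.06: top row of A = -[a₁,a₂,...,aₙ]/a₀, ones on the subdiagonal, zeros elsewhere.
A = [[-1.8, -1.06], [1, 0]].
A[0,1] = -1.06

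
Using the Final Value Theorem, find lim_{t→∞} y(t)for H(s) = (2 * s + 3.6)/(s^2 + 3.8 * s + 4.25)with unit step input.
FVT: lim_{t→∞} y(t) = lim_{s→0} s*Y(s) where Y(s) = H(s)/s.
= lim_{s→0} H(s) = H(0) = num(0)/den(0) = 3.6/4.25 = 0.8471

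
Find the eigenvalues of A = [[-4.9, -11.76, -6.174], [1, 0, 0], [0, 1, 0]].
Eigenvalues solve det(λI - A) = 0.
Characteristic polynomial: λ^3 + 4.9*λ^2 + 11.76*λ + 6.174 = 0.
Factor: (λ + 0.7)(λ^2 + 4.2*λ + 8.82) = 0.
Roots: -0.7, -2.1 + 2.1j, -2.1 - 2.1j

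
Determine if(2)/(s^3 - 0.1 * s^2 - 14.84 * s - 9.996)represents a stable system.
Denominator: s^3 - 0.1*s^2 - 14.84*s - 9.996 = (s - 4.2)(s + 3.4)(s + 0.7). Poles: -0.7, -3.4, 4.2. All Re(p)<0: No (unstable)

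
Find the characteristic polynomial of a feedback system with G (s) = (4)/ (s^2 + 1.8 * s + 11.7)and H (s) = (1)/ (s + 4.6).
Characteristic poly = G_den * H_den + G_num * H_num = (s^3 + 6.4*s^2 + 19.98*s + 53.82) + (4) = s^3 + 6.4*s^2 + 19.98*s + 57.82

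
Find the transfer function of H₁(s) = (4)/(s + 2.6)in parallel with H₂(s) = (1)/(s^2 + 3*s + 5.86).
Parallel: H = H₁ + H₂ = (n₁·d₂ + n₂·d₁)/(d₁·d₂).
n₁·d₂ = 4*s^2 + 12*s + 23.44. n₂·d₁ = s + 2.6. Sum = 4*s^2 + 13*s + 26.04. d₁·d₂ = s^3 + 5.6*s^2 + 13.66*s + 15.236.
H(s) = (4*s^2 + 13*s + 26.04)/(s^3 + 5.6*s^2 + 13.66*s + 15.236)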